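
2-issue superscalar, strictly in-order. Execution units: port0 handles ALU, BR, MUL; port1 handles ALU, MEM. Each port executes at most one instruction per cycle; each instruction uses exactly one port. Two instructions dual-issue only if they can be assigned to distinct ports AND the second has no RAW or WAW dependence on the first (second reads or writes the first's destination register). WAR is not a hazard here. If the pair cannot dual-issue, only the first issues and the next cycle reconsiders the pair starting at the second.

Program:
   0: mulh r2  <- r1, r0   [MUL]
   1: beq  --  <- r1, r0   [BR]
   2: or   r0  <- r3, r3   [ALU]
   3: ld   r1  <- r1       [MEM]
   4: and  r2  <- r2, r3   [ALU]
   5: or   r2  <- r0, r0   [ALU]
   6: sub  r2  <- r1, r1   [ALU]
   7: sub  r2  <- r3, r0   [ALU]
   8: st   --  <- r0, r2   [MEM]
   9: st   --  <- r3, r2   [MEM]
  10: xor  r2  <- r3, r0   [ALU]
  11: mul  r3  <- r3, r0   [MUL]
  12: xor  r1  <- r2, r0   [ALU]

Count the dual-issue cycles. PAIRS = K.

0. mulh.MUL @i0  | no-port MUL/BR
1. beq.BR or.ALU @i1&i2  | dual
2. ld.MEM and.ALU @i3&i4  | dual
3. or.ALU @i5  | WAW r2
4. sub.ALU @i6  | WAW r2
5. sub.ALU @i7  | RAW r2
6. st.MEM @i8  | no-port MEM/MEM
7. st.MEM xor.ALU @i9&i10  | dual
8. mul.MUL xor.ALU @i11&i12  | dual

PAIRS = 4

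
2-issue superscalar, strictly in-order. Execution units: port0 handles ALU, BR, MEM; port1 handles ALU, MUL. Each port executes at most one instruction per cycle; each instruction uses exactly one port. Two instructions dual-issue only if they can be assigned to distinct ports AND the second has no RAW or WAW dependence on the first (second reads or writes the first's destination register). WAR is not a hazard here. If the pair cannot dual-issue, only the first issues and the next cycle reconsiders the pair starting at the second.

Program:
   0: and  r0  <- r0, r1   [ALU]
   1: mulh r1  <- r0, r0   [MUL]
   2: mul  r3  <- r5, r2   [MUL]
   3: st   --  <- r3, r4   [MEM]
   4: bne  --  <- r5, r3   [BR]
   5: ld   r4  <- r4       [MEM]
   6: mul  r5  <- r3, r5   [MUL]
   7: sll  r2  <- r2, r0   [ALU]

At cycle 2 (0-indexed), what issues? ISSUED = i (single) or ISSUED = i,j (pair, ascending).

ISSUED = 2

#0 head=0: and.ALU i0 RAW r0
#1 head=1: mulh.MUL i1 no-port MUL/MUL
#2 head=2: mul.MUL i2 RAW r3
#3 head=3: st.MEM i3 no-port MEM/BR
#4 head=4: bne.BR i4 no-port BR/MEM
#5 head=5: ld.MEM;mul.MUL i5+i6 pair
#6 head=7: sll.ALU i7 tail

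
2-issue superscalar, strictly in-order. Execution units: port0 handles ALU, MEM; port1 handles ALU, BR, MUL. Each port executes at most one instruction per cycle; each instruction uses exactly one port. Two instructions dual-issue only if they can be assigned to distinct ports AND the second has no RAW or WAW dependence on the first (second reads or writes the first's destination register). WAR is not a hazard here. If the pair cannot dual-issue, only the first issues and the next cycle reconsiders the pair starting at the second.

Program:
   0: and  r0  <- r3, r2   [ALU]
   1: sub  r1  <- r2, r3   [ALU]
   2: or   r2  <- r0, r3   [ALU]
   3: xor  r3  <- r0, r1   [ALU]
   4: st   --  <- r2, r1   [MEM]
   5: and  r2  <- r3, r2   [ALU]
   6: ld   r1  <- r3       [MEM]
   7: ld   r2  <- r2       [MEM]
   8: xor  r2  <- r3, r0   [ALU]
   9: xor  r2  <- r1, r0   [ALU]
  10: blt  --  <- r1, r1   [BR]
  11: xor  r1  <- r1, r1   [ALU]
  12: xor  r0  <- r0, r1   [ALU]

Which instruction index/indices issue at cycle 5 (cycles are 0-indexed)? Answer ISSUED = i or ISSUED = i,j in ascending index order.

ISSUED = 8

0. and;sub @i0+i1  | pair
1. or;xor @i2+i3  | pair
2. st;and @i4+i5  | pair
3. ld @i6  | no-port MEM/MEM
4. ld @i7  | WAW r2
5. xor @i8  | WAW r2
6. xor;blt @i9+i10  | pair
7. xor @i11  | RAW r1
8. xor @i12  | tail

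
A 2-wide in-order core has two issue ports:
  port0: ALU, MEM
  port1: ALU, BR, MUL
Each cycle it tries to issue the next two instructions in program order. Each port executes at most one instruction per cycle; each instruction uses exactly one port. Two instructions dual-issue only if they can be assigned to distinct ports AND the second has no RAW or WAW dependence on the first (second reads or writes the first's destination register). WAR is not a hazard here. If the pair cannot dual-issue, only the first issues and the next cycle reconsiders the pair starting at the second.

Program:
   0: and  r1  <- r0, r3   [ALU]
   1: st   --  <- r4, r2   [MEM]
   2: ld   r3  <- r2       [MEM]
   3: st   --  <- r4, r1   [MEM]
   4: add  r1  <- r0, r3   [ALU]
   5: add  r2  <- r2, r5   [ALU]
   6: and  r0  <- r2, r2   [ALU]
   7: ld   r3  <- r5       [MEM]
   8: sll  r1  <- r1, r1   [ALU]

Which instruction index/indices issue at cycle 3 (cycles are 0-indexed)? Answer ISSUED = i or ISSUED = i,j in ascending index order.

0. and.ALU st.MEM @i0,i1  | dual
1. ld.MEM @i2  | no-port MEM/MEM
2. st.MEM add.ALU @i3,i4  | dual
3. add.ALU @i5  | RAW r2
4. and.ALU ld.MEM @i6,i7  | dual
5. sll.ALU @i8  | tail

ISSUED = 5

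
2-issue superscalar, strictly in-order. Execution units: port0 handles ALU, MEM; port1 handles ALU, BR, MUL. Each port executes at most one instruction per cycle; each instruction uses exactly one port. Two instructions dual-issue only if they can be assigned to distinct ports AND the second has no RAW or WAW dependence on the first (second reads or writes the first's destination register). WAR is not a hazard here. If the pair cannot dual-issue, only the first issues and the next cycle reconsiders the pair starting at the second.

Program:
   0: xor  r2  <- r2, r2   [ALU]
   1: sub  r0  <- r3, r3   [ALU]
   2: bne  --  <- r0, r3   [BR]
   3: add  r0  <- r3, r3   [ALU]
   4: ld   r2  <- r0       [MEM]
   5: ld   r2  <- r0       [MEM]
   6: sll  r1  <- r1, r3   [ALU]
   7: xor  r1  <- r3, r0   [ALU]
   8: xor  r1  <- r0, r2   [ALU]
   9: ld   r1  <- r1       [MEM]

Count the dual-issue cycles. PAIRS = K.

PAIRS = 3

#0 head=0: xor.ALU sub.ALU i0&i1 pair
#1 head=2: bne.BR add.ALU i2&i3 pair
#2 head=4: ld.MEM i4 no-port MEM/MEM
#3 head=5: ld.MEM sll.ALU i5&i6 pair
#4 head=7: xor.ALU i7 WAW r1
#5 head=8: xor.ALU i8 RAW+WAW r1
#6 head=9: ld.MEM i9 tail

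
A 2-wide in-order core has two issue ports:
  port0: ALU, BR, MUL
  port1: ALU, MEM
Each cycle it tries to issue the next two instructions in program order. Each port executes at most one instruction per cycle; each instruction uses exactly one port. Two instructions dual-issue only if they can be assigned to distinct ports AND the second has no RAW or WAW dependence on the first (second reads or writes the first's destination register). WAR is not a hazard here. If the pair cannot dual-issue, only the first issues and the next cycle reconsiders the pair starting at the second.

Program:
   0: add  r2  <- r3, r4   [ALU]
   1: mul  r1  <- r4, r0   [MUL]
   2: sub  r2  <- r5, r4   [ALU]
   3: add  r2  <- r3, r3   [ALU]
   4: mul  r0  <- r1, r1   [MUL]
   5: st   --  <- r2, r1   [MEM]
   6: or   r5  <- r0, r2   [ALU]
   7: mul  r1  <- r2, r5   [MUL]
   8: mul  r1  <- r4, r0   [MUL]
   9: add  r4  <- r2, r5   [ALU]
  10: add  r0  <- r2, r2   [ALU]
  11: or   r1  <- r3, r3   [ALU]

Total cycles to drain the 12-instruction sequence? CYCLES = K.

CYCLES = 7

0. add/mul @i0&i1  | 2-wide
1. sub @i2  | WAW r2
2. add/mul @i3&i4  | 2-wide
3. st/or @i5&i6  | 2-wide
4. mul @i7  | no-port MUL/MUL
5. mul/add @i8&i9  | 2-wide
6. add/or @i10&i11  | 2-wide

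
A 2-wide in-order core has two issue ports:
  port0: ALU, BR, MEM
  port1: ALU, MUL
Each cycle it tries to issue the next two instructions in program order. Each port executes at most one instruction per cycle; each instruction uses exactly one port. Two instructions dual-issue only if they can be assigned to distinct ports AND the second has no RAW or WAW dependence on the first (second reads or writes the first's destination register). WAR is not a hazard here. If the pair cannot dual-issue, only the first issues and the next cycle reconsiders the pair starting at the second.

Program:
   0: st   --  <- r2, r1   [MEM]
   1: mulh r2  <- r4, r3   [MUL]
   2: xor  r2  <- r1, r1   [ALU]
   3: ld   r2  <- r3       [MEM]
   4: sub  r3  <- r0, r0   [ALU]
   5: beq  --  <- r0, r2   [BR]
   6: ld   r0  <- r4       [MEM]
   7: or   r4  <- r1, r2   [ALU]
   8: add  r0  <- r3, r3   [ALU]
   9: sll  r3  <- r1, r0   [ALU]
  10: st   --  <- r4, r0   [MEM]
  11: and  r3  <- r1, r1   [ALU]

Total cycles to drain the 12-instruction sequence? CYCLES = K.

t=0 i0&i1:st/mulh ; dual
t=1 i2:xor ; WAW r2
t=2 i3&i4:ld/sub ; dual
t=3 i5:beq ; no-port BR/MEM
t=4 i6&i7:ld/or ; dual
t=5 i8:add ; RAW r0
t=6 i9&i10:sll/st ; dual
t=7 i11:and ; tail

CYCLES = 8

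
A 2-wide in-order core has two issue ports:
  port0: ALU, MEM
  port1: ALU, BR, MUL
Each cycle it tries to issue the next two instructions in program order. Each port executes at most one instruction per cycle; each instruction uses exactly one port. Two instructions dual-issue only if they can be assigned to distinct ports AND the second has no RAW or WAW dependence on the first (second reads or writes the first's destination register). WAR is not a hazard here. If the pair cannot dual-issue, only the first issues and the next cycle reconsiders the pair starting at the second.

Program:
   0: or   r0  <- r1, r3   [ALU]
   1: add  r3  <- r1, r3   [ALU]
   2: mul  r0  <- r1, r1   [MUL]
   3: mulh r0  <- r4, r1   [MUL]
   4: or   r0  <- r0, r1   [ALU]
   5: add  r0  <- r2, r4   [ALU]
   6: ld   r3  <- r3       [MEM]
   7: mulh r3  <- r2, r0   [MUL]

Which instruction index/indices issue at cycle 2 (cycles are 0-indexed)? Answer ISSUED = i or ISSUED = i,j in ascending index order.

ISSUED = 3

0. or;add @i0/i1  | dual
1. mul @i2  | no-port MUL/MUL
2. mulh @i3  | RAW+WAW r0
3. or @i4  | WAW r0
4. add;ld @i5/i6  | dual
5. mulh @i7  | tail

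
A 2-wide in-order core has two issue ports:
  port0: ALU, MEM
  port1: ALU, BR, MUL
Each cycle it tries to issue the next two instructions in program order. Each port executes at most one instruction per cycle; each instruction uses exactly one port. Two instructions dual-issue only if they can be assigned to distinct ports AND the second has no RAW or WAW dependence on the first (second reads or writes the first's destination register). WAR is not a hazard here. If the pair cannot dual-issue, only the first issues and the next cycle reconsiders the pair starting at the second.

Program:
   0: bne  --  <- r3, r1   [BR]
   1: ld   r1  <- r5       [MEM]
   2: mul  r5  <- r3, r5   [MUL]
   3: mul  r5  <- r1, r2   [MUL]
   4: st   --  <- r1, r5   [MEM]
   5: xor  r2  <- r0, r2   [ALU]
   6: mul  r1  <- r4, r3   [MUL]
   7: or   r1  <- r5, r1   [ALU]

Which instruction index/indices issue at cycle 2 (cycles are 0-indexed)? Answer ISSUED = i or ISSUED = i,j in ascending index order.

#0 head=0: bne+ld i0+i1 2-wide
#1 head=2: mul i2 no-port MUL/MUL
#2 head=3: mul i3 RAW r5
#3 head=4: st+xor i4+i5 2-wide
#4 head=6: mul i6 RAW+WAW r1
#5 head=7: or i7 tail

ISSUED = 3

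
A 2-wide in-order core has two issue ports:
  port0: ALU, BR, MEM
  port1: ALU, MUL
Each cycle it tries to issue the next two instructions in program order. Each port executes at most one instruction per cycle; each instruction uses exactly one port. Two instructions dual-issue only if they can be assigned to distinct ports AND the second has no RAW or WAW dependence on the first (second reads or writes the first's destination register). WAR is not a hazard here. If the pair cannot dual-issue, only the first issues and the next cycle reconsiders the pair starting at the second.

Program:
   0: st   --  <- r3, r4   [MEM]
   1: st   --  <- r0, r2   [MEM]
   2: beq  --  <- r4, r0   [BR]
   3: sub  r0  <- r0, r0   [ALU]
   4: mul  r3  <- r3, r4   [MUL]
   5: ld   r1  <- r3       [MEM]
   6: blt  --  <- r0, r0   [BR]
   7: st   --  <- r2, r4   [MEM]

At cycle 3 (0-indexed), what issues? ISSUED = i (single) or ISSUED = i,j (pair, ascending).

ISSUED = 4

0. st.MEM @i0  | no-port MEM/MEM
1. st.MEM @i1  | no-port MEM/BR
2. beq.BR sub.ALU @i2+i3  | 2-wide
3. mul.MUL @i4  | RAW r3
4. ld.MEM @i5  | no-port MEM/BR
5. blt.BR @i6  | no-port BR/MEM
6. st.MEM @i7  | tail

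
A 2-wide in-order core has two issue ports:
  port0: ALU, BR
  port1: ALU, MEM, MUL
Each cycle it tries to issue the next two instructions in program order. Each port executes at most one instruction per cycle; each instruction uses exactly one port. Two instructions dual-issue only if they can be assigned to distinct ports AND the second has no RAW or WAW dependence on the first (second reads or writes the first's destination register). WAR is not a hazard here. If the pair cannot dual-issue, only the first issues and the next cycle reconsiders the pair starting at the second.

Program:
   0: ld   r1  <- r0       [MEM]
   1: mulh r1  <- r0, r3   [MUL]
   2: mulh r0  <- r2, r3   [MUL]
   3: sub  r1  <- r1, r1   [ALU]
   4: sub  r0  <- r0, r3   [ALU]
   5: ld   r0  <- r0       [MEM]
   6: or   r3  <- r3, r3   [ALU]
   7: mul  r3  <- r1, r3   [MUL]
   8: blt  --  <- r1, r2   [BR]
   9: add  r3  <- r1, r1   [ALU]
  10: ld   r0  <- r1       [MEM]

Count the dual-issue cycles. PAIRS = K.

PAIRS = 4

t=0 i0:ld ; no-port MEM/MUL
t=1 i1:mulh ; no-port MUL/MUL
t=2 i2/i3:mulh;sub ; pair
t=3 i4:sub ; RAW+WAW r0
t=4 i5/i6:ld;or ; pair
t=5 i7/i8:mul;blt ; pair
t=6 i9/i10:add;ld ; pair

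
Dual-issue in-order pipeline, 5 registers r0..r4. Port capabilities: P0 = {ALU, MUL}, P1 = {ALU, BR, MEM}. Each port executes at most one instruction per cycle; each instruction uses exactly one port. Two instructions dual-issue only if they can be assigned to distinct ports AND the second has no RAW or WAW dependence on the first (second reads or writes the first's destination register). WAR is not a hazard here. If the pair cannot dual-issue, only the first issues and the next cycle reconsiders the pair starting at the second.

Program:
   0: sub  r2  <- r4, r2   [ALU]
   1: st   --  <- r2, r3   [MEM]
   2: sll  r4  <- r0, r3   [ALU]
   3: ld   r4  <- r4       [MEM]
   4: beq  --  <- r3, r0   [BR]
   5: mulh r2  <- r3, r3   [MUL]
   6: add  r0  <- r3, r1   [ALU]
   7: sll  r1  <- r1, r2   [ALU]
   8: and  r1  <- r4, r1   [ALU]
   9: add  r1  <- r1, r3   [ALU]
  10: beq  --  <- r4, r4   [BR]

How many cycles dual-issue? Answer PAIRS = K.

PAIRS = 4

#0 head=0: sub i0 RAW r2
#1 head=1: st+sll i1&i2 dual
#2 head=3: ld i3 no-port MEM/BR
#3 head=4: beq+mulh i4&i5 dual
#4 head=6: add+sll i6&i7 dual
#5 head=8: and i8 RAW+WAW r1
#6 head=9: add+beq i9&i10 dual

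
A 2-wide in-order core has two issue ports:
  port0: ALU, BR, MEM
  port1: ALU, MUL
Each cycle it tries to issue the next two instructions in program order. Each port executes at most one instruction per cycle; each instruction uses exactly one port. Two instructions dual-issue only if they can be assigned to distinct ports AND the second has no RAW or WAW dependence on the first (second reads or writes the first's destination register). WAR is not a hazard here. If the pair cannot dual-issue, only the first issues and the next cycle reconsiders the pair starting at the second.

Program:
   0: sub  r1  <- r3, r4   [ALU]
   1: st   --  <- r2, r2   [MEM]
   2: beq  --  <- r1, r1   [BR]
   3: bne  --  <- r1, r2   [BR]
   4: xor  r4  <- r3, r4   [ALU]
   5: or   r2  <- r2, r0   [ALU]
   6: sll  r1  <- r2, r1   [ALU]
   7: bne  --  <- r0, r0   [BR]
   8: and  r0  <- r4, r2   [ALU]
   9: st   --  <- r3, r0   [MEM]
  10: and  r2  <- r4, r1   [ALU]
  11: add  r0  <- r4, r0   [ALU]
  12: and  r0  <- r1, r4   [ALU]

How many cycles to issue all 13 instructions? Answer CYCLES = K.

[0] i0/i1  sub st  -- 2-wide
[1] i2  beq  -- no-port BR/BR
[2] i3/i4  bne xor  -- 2-wide
[3] i5  or  -- RAW r2
[4] i6/i7  sll bne  -- 2-wide
[5] i8  and  -- RAW r0
[6] i9/i10  st and  -- 2-wide
[7] i11  add  -- WAW r0
[8] i12  and  -- tail

CYCLES = 9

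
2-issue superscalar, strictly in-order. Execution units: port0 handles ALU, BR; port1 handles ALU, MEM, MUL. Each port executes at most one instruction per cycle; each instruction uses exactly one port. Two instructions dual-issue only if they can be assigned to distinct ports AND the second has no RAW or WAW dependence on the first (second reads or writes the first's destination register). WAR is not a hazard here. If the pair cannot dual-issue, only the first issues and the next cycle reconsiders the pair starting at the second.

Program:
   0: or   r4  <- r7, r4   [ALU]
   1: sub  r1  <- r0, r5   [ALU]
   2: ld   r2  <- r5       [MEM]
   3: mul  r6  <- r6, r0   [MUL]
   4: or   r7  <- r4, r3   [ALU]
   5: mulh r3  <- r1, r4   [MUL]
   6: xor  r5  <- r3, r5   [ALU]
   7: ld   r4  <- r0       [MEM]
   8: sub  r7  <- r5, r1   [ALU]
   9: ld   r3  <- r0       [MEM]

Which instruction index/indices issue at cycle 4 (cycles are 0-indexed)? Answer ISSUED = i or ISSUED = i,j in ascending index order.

c0: i0,i1 or/sub  pair
c1: i2 ld  no-port MEM/MUL
c2: i3,i4 mul/or  pair
c3: i5 mulh  RAW r3
c4: i6,i7 xor/ld  pair
c5: i8,i9 sub/ld  pair

ISSUED = 6,7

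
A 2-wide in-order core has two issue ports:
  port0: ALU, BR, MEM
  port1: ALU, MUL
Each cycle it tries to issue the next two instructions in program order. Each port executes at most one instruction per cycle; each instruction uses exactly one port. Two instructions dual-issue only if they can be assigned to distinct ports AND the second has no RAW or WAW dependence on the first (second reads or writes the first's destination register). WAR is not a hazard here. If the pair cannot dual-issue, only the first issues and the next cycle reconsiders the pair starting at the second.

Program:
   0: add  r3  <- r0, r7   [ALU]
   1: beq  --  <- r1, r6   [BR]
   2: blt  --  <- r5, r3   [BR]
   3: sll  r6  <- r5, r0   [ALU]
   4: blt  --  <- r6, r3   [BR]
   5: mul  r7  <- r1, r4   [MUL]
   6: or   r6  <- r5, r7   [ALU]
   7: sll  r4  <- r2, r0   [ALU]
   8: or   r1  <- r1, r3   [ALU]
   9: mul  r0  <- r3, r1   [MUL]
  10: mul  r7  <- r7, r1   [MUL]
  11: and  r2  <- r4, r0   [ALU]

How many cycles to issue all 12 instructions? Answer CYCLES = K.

#0 head=0: add.ALU+beq.BR i0,i1 dual
#1 head=2: blt.BR+sll.ALU i2,i3 dual
#2 head=4: blt.BR+mul.MUL i4,i5 dual
#3 head=6: or.ALU+sll.ALU i6,i7 dual
#4 head=8: or.ALU i8 RAW r1
#5 head=9: mul.MUL i9 no-port MUL/MUL
#6 head=10: mul.MUL+and.ALU i10,i11 dual

CYCLES = 7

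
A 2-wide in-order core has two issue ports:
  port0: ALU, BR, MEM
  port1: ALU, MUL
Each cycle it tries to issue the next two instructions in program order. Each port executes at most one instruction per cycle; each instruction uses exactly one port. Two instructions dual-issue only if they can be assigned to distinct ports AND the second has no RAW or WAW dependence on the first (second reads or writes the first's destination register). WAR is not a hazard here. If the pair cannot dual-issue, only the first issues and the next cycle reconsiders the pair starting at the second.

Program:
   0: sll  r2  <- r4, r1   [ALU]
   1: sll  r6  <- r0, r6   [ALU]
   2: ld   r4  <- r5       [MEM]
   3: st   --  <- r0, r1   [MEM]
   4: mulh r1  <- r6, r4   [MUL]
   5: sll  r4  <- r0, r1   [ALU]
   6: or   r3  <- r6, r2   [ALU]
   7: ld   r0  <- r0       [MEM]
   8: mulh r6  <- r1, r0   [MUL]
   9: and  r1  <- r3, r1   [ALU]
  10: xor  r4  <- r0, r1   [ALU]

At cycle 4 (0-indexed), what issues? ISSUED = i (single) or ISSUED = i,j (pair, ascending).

ISSUED = 7

[0] i0,i1  sll sll  -- pair
[1] i2  ld  -- no-port MEM/MEM
[2] i3,i4  st mulh  -- pair
[3] i5,i6  sll or  -- pair
[4] i7  ld  -- RAW r0
[5] i8,i9  mulh and  -- pair
[6] i10  xor  -- tail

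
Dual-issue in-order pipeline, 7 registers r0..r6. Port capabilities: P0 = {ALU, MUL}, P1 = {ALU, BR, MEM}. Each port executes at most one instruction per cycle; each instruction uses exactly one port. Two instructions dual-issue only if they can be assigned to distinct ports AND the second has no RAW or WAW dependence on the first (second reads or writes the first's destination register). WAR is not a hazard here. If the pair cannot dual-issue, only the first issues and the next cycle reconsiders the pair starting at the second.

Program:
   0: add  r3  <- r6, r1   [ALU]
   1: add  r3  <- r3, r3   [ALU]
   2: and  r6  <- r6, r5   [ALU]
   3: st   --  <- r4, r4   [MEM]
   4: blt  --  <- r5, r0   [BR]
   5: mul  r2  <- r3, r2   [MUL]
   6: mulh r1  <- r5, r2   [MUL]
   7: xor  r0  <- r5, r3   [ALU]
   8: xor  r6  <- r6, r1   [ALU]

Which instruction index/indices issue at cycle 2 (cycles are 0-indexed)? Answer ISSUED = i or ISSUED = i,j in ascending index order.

ISSUED = 3

  cy0 -> i0 (add) RAW+WAW r3
  cy1 -> i1&i2 (add/and) 2-wide
  cy2 -> i3 (st) no-port MEM/BR
  cy3 -> i4&i5 (blt/mul) 2-wide
  cy4 -> i6&i7 (mulh/xor) 2-wide
  cy5 -> i8 (xor) tail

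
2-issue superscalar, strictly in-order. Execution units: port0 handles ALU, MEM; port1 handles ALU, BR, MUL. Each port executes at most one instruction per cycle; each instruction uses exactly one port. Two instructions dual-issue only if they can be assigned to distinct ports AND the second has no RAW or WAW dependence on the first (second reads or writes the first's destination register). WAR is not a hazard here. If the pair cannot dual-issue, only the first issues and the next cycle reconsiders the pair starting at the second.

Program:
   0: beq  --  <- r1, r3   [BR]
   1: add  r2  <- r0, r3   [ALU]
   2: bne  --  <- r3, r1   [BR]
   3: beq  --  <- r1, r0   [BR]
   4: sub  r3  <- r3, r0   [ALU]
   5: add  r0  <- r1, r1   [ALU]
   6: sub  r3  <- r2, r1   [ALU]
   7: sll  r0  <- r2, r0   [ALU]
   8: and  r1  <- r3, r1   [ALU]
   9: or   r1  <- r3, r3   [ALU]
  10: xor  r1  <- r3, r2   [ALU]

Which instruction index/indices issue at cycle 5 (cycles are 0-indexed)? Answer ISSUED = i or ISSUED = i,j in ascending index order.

#0 head=0: beq.BR add.ALU i0+i1 dual
#1 head=2: bne.BR i2 no-port BR/BR
#2 head=3: beq.BR sub.ALU i3+i4 dual
#3 head=5: add.ALU sub.ALU i5+i6 dual
#4 head=7: sll.ALU and.ALU i7+i8 dual
#5 head=9: or.ALU i9 WAW r1
#6 head=10: xor.ALU i10 tail

ISSUED = 9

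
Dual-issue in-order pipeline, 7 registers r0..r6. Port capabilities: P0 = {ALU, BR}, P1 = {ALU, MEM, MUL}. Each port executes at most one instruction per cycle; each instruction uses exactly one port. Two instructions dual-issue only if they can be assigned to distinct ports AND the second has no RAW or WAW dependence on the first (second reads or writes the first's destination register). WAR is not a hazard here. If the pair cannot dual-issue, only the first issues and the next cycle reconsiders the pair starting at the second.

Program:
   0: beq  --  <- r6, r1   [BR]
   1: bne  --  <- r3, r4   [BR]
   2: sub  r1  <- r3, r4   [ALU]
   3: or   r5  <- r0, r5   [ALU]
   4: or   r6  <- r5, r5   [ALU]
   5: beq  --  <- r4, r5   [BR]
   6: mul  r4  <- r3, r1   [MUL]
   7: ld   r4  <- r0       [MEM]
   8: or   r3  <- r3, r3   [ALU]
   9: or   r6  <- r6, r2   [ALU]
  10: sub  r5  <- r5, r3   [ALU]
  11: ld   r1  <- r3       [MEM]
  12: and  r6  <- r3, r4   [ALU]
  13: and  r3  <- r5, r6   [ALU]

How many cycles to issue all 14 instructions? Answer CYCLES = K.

0. beq @i0  | no-port BR/BR
1. bne/sub @i1&i2  | 2-wide
2. or @i3  | RAW r5
3. or/beq @i4&i5  | 2-wide
4. mul @i6  | no-port MUL/MEM
5. ld/or @i7&i8  | 2-wide
6. or/sub @i9&i10  | 2-wide
7. ld/and @i11&i12  | 2-wide
8. and @i13  | tail

CYCLES = 9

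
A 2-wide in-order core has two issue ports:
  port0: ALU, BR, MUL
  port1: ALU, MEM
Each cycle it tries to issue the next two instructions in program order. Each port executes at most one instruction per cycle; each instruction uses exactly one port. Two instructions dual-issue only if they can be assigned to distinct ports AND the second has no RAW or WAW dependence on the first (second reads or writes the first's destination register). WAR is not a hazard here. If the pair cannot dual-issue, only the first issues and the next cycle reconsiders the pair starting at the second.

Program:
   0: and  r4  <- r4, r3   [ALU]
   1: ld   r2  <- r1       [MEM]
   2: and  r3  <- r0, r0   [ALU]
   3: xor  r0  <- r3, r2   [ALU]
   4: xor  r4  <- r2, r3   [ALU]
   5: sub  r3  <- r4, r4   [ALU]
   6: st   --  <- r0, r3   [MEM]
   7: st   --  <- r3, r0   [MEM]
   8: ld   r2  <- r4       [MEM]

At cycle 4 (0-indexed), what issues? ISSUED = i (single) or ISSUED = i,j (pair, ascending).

0. and.ALU/ld.MEM @i0/i1  | pair
1. and.ALU @i2  | RAW r3
2. xor.ALU/xor.ALU @i3/i4  | pair
3. sub.ALU @i5  | RAW r3
4. st.MEM @i6  | no-port MEM/MEM
5. st.MEM @i7  | no-port MEM/MEM
6. ld.MEM @i8  | tail

ISSUED = 6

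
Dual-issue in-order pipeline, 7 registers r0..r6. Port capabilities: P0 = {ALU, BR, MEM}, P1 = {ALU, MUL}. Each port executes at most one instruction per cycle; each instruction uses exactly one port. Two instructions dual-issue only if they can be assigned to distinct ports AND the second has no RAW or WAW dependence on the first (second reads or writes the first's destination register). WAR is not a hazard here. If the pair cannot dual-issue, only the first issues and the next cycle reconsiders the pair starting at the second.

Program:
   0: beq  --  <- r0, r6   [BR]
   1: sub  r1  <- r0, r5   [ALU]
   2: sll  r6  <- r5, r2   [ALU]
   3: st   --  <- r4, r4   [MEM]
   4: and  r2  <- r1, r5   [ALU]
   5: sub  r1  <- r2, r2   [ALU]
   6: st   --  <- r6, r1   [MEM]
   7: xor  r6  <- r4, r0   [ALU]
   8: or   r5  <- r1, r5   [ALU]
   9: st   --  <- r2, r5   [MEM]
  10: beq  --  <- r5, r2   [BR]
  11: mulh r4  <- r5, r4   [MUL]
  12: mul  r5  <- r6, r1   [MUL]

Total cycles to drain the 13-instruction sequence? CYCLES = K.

CYCLES = 9

c0: i0/i1 beq.BR sub.ALU  pair
c1: i2/i3 sll.ALU st.MEM  pair
c2: i4 and.ALU  RAW r2
c3: i5 sub.ALU  RAW r1
c4: i6/i7 st.MEM xor.ALU  pair
c5: i8 or.ALU  RAW r5
c6: i9 st.MEM  no-port MEM/BR
c7: i10/i11 beq.BR mulh.MUL  pair
c8: i12 mul.MUL  tail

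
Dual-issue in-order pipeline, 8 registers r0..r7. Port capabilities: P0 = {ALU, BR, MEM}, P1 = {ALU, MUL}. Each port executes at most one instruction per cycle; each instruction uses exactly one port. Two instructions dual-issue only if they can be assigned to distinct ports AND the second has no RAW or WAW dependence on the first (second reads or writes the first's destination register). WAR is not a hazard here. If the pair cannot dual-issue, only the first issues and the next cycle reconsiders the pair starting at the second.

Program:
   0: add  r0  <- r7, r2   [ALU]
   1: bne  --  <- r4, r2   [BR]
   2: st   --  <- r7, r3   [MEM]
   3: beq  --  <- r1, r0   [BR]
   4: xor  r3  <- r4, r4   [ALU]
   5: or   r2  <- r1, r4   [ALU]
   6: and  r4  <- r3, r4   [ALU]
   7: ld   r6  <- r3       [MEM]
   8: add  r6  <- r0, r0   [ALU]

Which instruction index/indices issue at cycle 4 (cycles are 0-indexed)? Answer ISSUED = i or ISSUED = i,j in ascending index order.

  cy0 -> i0,i1 (add bne) pair
  cy1 -> i2 (st) no-port MEM/BR
  cy2 -> i3,i4 (beq xor) pair
  cy3 -> i5,i6 (or and) pair
  cy4 -> i7 (ld) WAW r6
  cy5 -> i8 (add) tail

ISSUED = 7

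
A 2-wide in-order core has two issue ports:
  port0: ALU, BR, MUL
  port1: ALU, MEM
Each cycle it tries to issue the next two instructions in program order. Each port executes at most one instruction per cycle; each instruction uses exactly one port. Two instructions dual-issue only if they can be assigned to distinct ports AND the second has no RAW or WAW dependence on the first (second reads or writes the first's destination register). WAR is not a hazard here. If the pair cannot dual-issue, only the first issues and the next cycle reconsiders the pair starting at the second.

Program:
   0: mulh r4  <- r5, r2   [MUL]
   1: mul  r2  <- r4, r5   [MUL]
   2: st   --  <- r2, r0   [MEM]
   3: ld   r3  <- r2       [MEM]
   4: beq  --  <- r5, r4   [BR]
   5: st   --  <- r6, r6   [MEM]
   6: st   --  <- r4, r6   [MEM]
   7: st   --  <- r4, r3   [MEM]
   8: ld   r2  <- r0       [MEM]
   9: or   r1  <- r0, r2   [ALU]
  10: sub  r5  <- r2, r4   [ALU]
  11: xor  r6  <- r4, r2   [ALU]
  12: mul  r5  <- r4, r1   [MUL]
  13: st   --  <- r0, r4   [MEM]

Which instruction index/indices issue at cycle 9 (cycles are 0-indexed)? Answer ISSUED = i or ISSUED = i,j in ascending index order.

ISSUED = 11,12

c0: i0 mulh  no-port MUL/MUL
c1: i1 mul  RAW r2
c2: i2 st  no-port MEM/MEM
c3: i3/i4 ld;beq  pair
c4: i5 st  no-port MEM/MEM
c5: i6 st  no-port MEM/MEM
c6: i7 st  no-port MEM/MEM
c7: i8 ld  RAW r2
c8: i9/i10 or;sub  pair
c9: i11/i12 xor;mul  pair
c10: i13 st  tail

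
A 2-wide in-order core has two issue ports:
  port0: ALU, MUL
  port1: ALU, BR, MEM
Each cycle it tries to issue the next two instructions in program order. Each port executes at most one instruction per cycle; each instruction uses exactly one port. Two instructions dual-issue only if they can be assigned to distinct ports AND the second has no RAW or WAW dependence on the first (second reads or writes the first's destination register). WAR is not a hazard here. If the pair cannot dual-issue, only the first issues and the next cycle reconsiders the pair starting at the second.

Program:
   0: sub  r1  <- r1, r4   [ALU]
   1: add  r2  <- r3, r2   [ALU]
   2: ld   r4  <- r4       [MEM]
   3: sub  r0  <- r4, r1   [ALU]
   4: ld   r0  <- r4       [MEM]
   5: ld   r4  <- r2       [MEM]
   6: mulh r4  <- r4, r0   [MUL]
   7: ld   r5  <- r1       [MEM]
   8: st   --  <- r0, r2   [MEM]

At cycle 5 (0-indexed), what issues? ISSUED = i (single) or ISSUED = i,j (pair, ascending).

ISSUED = 6,7

0. sub.ALU add.ALU @i0&i1  | pair
1. ld.MEM @i2  | RAW r4
2. sub.ALU @i3  | WAW r0
3. ld.MEM @i4  | no-port MEM/MEM
4. ld.MEM @i5  | RAW+WAW r4
5. mulh.MUL ld.MEM @i6&i7  | pair
6. st.MEM @i8  | tail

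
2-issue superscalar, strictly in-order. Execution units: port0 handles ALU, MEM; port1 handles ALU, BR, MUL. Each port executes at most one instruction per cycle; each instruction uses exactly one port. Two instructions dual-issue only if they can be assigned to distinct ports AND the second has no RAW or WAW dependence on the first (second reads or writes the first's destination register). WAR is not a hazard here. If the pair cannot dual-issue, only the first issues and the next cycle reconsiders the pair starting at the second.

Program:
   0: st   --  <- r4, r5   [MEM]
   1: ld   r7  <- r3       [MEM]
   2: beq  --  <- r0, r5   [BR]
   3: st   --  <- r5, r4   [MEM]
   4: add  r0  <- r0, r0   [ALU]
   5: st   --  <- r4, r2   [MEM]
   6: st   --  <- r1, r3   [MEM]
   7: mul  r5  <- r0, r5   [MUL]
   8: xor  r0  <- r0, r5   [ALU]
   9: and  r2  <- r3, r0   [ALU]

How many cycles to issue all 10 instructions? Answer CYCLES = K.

CYCLES = 7

c0: i0 st.MEM  no-port MEM/MEM
c1: i1+i2 ld.MEM;beq.BR  dual
c2: i3+i4 st.MEM;add.ALU  dual
c3: i5 st.MEM  no-port MEM/MEM
c4: i6+i7 st.MEM;mul.MUL  dual
c5: i8 xor.ALU  RAW r0
c6: i9 and.ALU  tail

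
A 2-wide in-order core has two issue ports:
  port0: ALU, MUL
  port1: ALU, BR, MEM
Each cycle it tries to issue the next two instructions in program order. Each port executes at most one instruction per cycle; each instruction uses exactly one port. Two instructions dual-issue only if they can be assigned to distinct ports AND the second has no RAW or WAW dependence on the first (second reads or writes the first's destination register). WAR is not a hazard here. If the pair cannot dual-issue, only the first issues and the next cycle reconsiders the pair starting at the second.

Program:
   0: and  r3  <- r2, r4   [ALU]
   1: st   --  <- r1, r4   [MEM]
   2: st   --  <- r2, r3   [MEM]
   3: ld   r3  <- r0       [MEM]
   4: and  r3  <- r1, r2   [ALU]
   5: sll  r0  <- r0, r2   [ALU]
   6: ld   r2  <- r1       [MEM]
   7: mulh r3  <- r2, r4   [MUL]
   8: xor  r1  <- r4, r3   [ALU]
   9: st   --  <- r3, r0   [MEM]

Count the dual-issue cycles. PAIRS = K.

PAIRS = 3

c0: i0/i1 and.ALU;st.MEM  2-wide
c1: i2 st.MEM  no-port MEM/MEM
c2: i3 ld.MEM  WAW r3
c3: i4/i5 and.ALU;sll.ALU  2-wide
c4: i6 ld.MEM  RAW r2
c5: i7 mulh.MUL  RAW r3
c6: i8/i9 xor.ALU;st.MEM  2-wide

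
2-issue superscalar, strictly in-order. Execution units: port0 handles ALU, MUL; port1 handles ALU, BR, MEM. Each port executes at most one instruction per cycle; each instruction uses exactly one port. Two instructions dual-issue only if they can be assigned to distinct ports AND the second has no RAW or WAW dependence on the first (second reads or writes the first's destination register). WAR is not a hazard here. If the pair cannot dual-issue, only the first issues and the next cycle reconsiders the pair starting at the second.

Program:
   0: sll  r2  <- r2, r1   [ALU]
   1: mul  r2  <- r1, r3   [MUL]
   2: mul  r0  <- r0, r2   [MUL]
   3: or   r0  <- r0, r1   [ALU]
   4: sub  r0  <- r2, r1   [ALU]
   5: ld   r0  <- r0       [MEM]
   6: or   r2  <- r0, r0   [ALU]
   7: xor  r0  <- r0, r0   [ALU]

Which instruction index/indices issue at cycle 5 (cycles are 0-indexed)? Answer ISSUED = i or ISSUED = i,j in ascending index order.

c0: i0 sll  WAW r2
c1: i1 mul  no-port MUL/MUL
c2: i2 mul  RAW+WAW r0
c3: i3 or  WAW r0
c4: i4 sub  RAW+WAW r0
c5: i5 ld  RAW r0
c6: i6,i7 or xor  pair

ISSUED = 5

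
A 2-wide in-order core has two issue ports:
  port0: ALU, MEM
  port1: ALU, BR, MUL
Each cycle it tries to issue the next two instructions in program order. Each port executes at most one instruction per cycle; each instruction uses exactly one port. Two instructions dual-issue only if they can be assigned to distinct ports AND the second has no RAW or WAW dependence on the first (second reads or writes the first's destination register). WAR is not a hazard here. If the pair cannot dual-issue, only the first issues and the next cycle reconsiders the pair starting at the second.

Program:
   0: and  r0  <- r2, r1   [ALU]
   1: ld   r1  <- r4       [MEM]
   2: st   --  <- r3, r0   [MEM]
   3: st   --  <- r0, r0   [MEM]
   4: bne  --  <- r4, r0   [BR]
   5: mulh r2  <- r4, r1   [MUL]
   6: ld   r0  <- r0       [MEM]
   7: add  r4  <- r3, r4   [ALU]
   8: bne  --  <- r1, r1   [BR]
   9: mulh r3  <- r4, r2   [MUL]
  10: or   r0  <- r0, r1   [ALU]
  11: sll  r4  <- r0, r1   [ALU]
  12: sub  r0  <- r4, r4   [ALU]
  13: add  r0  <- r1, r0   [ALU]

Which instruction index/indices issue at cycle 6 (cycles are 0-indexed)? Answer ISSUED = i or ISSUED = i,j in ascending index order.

ISSUED = 11

t=0 i0&i1:and.ALU/ld.MEM ; 2-wide
t=1 i2:st.MEM ; no-port MEM/MEM
t=2 i3&i4:st.MEM/bne.BR ; 2-wide
t=3 i5&i6:mulh.MUL/ld.MEM ; 2-wide
t=4 i7&i8:add.ALU/bne.BR ; 2-wide
t=5 i9&i10:mulh.MUL/or.ALU ; 2-wide
t=6 i11:sll.ALU ; RAW r4
t=7 i12:sub.ALU ; RAW+WAW r0
t=8 i13:add.ALU ; tail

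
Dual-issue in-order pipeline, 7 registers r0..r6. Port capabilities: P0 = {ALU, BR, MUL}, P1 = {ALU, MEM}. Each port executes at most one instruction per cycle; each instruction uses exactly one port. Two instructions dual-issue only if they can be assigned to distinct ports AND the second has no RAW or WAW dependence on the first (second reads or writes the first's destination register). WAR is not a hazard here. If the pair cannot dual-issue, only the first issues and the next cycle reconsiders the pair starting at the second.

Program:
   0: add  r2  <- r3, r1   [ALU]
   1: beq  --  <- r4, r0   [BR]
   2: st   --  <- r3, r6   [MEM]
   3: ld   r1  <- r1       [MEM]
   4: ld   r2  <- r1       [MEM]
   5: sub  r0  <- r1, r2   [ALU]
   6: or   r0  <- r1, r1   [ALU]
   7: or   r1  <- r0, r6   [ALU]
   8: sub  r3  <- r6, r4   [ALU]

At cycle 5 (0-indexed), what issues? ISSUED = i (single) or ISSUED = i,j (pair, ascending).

[0] i0/i1  add beq  -- 2-wide
[1] i2  st  -- no-port MEM/MEM
[2] i3  ld  -- no-port MEM/MEM
[3] i4  ld  -- RAW r2
[4] i5  sub  -- WAW r0
[5] i6  or  -- RAW r0
[6] i7/i8  or sub  -- 2-wide

ISSUED = 6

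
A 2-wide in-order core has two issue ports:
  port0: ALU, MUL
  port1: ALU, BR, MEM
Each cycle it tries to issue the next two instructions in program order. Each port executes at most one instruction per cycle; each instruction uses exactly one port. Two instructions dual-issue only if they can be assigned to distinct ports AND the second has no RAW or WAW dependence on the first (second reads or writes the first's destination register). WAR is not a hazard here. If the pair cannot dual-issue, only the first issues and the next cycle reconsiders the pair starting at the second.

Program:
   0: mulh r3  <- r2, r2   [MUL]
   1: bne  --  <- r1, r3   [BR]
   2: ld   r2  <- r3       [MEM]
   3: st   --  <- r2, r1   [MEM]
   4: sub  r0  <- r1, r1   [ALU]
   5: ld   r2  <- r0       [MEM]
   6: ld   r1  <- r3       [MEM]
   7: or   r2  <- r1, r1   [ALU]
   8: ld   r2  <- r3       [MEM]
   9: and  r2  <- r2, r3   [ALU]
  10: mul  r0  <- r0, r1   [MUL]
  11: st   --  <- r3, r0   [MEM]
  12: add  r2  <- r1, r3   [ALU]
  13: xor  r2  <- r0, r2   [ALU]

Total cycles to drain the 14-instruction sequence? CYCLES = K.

c0: i0 mulh  RAW r3
c1: i1 bne  no-port BR/MEM
c2: i2 ld  no-port MEM/MEM
c3: i3&i4 st/sub  2-wide
c4: i5 ld  no-port MEM/MEM
c5: i6 ld  RAW r1
c6: i7 or  WAW r2
c7: i8 ld  RAW+WAW r2
c8: i9&i10 and/mul  2-wide
c9: i11&i12 st/add  2-wide
c10: i13 xor  tail

CYCLES = 11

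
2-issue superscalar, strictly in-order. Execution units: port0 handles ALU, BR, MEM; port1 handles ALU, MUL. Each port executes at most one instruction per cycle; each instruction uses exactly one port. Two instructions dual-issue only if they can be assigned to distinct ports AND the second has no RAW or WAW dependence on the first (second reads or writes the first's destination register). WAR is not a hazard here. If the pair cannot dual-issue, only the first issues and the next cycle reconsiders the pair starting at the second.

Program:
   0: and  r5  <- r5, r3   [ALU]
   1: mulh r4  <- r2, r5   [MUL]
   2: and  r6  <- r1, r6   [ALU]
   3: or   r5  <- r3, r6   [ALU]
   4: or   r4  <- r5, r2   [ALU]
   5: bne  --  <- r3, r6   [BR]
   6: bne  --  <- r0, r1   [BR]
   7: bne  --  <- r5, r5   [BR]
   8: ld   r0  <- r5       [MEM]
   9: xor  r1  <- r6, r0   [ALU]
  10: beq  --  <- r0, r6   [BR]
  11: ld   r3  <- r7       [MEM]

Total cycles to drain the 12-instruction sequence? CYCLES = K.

0. and.ALU @i0  | RAW r5
1. mulh.MUL+and.ALU @i1+i2  | pair
2. or.ALU @i3  | RAW r5
3. or.ALU+bne.BR @i4+i5  | pair
4. bne.BR @i6  | no-port BR/BR
5. bne.BR @i7  | no-port BR/MEM
6. ld.MEM @i8  | RAW r0
7. xor.ALU+beq.BR @i9+i10  | pair
8. ld.MEM @i11  | tail

CYCLES = 9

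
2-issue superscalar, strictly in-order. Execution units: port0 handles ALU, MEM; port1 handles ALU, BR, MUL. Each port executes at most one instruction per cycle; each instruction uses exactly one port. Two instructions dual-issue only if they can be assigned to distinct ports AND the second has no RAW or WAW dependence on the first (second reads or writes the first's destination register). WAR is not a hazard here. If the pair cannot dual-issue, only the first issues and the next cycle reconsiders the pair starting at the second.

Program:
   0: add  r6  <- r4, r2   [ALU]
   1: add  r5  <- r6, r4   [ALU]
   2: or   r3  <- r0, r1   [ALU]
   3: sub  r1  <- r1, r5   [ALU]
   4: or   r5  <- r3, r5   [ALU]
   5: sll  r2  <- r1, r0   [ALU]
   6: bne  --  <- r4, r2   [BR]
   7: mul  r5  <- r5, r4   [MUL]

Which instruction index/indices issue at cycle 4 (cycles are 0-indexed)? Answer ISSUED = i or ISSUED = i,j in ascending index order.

ISSUED = 6

  cy0 -> i0 (add) RAW r6
  cy1 -> i1/i2 (add;or) pair
  cy2 -> i3/i4 (sub;or) pair
  cy3 -> i5 (sll) RAW r2
  cy4 -> i6 (bne) no-port BR/MUL
  cy5 -> i7 (mul) tail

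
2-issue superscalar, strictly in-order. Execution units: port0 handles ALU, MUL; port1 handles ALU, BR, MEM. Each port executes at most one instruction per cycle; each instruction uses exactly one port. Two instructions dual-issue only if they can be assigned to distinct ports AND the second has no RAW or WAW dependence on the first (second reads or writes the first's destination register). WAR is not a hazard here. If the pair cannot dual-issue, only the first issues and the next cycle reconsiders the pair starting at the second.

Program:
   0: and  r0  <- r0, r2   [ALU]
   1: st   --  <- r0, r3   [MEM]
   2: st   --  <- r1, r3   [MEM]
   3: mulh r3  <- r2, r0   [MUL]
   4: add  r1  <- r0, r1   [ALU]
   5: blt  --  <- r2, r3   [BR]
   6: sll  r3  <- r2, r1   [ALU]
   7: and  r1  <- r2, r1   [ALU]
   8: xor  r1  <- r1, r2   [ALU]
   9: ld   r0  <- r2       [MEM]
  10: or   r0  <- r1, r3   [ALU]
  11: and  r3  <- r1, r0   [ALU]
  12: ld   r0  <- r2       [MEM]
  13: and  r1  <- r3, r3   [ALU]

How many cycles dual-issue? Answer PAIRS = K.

PAIRS = 5

#0 head=0: and.ALU i0 RAW r0
#1 head=1: st.MEM i1 no-port MEM/MEM
#2 head=2: st.MEM+mulh.MUL i2/i3 pair
#3 head=4: add.ALU+blt.BR i4/i5 pair
#4 head=6: sll.ALU+and.ALU i6/i7 pair
#5 head=8: xor.ALU+ld.MEM i8/i9 pair
#6 head=10: or.ALU i10 RAW r0
#7 head=11: and.ALU+ld.MEM i11/i12 pair
#8 head=13: and.ALU i13 tail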